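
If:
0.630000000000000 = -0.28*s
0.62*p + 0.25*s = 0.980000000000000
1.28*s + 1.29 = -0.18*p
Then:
No Solution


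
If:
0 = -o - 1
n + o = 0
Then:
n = 1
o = -1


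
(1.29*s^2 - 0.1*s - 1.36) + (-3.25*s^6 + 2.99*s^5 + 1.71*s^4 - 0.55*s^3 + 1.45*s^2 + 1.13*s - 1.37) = -3.25*s^6 + 2.99*s^5 + 1.71*s^4 - 0.55*s^3 + 2.74*s^2 + 1.03*s - 2.73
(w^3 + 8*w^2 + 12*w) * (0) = 0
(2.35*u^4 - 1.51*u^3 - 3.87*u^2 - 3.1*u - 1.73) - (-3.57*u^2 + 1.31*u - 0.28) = 2.35*u^4 - 1.51*u^3 - 0.3*u^2 - 4.41*u - 1.45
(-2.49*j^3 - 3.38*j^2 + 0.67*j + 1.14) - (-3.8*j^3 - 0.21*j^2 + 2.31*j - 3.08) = 1.31*j^3 - 3.17*j^2 - 1.64*j + 4.22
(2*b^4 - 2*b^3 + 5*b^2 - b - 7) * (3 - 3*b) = -6*b^5 + 12*b^4 - 21*b^3 + 18*b^2 + 18*b - 21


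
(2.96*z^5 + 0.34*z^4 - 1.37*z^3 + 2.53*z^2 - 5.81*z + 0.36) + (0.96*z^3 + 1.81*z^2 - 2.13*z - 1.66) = 2.96*z^5 + 0.34*z^4 - 0.41*z^3 + 4.34*z^2 - 7.94*z - 1.3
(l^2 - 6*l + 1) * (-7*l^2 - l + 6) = -7*l^4 + 41*l^3 + 5*l^2 - 37*l + 6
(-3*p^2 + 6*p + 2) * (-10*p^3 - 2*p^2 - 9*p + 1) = 30*p^5 - 54*p^4 - 5*p^3 - 61*p^2 - 12*p + 2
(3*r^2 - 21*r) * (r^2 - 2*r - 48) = 3*r^4 - 27*r^3 - 102*r^2 + 1008*r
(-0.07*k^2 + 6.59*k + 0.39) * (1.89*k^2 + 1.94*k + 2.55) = -0.1323*k^4 + 12.3193*k^3 + 13.3432*k^2 + 17.5611*k + 0.9945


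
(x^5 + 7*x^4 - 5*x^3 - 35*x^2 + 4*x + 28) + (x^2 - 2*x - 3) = x^5 + 7*x^4 - 5*x^3 - 34*x^2 + 2*x + 25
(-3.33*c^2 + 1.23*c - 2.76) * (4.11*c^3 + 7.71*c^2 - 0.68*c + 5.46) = -13.6863*c^5 - 20.619*c^4 + 0.4041*c^3 - 40.2978*c^2 + 8.5926*c - 15.0696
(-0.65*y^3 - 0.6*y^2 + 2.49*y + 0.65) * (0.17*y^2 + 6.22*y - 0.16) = -0.1105*y^5 - 4.145*y^4 - 3.2047*y^3 + 15.6943*y^2 + 3.6446*y - 0.104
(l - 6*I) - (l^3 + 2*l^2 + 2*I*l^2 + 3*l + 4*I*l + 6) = -l^3 - 2*l^2 - 2*I*l^2 - 2*l - 4*I*l - 6 - 6*I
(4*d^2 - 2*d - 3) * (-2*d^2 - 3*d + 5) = -8*d^4 - 8*d^3 + 32*d^2 - d - 15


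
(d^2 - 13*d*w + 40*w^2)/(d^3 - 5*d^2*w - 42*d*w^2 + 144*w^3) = (-d + 5*w)/(-d^2 - 3*d*w + 18*w^2)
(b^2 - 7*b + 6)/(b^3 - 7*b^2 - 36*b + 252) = (b - 1)/(b^2 - b - 42)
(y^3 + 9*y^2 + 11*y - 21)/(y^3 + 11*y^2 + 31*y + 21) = (y - 1)/(y + 1)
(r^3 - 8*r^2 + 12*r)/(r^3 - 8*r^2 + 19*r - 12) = r*(r^2 - 8*r + 12)/(r^3 - 8*r^2 + 19*r - 12)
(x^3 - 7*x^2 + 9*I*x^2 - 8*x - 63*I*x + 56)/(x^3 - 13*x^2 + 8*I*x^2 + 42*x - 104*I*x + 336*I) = (x + I)/(x - 6)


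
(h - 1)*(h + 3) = h^2 + 2*h - 3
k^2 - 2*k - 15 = (k - 5)*(k + 3)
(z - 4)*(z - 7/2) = z^2 - 15*z/2 + 14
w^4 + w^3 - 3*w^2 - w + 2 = (w - 1)^2*(w + 1)*(w + 2)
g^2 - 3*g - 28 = (g - 7)*(g + 4)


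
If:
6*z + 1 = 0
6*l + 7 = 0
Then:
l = -7/6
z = -1/6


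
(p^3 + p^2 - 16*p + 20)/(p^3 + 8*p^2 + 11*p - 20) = (p^2 - 4*p + 4)/(p^2 + 3*p - 4)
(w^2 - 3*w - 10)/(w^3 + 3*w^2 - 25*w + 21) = (w^2 - 3*w - 10)/(w^3 + 3*w^2 - 25*w + 21)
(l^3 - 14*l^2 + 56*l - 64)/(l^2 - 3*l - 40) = (l^2 - 6*l + 8)/(l + 5)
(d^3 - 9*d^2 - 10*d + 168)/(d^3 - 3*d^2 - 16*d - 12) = (d^2 - 3*d - 28)/(d^2 + 3*d + 2)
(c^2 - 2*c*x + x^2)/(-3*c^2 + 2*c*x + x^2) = (-c + x)/(3*c + x)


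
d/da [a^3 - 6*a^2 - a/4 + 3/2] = 3*a^2 - 12*a - 1/4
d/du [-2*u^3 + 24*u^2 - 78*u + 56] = -6*u^2 + 48*u - 78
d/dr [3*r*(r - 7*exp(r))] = -21*r*exp(r) + 6*r - 21*exp(r)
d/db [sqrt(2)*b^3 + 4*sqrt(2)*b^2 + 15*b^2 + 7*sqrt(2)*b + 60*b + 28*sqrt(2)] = 3*sqrt(2)*b^2 + 8*sqrt(2)*b + 30*b + 7*sqrt(2) + 60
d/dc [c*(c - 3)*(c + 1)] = 3*c^2 - 4*c - 3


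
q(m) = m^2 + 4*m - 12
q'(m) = 2*m + 4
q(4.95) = 32.30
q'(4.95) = 13.90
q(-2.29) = -15.92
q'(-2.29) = -0.58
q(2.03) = 0.24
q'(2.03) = 8.06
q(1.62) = -2.90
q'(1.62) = 7.24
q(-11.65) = 77.12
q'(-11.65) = -19.30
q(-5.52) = -3.61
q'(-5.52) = -7.04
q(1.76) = -1.86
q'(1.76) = 7.52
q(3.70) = 16.49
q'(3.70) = 11.40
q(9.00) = 105.00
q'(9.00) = 22.00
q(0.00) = -12.00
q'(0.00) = 4.00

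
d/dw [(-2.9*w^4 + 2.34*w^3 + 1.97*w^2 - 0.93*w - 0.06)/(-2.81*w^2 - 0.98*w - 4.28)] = (16.298*w^5 + 1.9506*w^4 + 45.0616*w^3 - 34.5895*w^2 - 17.2004*w + 3.9216)/(7.8961*w^4 + 5.5076*w^3 + 25.014*w^2 + 8.3888*w + 18.3184)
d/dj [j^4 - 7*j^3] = j^2*(4*j - 21)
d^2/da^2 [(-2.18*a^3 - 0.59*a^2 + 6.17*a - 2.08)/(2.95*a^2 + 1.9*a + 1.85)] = (5.6843418860808e-14*a^4 + 122.05785*a^3 - 135.26385*a^2 - 316.75335*a - 39.72805)/(25.672375*a^6 + 49.60425*a^5 + 80.247375*a^4 + 69.0745*a^3 + 50.324625*a^2 + 19.50825*a + 6.331625)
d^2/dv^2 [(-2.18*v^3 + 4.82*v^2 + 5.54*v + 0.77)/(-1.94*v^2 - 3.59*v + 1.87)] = (-1.4210854715202e-14*v^4 + 97.4473800000001*v^3 - 210.113772*v^2 - 107.025072*v - 133.527966)/(7.301384*v^6 + 40.533972*v^5 + 53.894946*v^4 - 31.874533*v^3 - 51.950283*v^2 + 37.661613*v - 6.539203)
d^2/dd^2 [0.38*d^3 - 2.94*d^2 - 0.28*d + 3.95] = 2.28*d - 5.88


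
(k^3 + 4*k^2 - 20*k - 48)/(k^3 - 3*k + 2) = (k^2 + 2*k - 24)/(k^2 - 2*k + 1)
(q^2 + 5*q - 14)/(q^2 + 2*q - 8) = (q + 7)/(q + 4)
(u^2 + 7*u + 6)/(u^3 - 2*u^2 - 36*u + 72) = (u + 1)/(u^2 - 8*u + 12)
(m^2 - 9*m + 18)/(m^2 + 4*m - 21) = (m - 6)/(m + 7)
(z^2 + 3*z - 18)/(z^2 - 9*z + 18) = (z + 6)/(z - 6)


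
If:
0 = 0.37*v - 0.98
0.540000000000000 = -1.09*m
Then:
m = -0.50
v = 2.65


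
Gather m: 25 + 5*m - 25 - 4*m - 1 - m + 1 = 0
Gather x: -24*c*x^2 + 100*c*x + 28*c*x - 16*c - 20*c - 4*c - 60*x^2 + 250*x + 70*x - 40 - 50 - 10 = -40*c + x^2*(-24*c - 60) + x*(128*c + 320) - 100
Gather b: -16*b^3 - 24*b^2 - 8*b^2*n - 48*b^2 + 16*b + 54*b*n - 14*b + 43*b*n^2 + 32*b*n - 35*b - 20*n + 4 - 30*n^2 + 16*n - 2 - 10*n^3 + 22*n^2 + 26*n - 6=-16*b^3 + b^2*(-8*n - 72) + b*(43*n^2 + 86*n - 33) - 10*n^3 - 8*n^2 + 22*n - 4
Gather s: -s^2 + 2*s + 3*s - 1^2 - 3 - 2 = -s^2 + 5*s - 6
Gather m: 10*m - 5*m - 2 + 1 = 5*m - 1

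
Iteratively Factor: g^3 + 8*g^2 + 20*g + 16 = (g + 4)*(g^2 + 4*g + 4) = (g + 2)*(g + 4)*(g + 2)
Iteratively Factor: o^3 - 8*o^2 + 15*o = (o - 3)*(o^2 - 5*o) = o*(o - 3)*(o - 5)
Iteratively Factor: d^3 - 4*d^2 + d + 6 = (d - 2)*(d^2 - 2*d - 3) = (d - 2)*(d + 1)*(d - 3)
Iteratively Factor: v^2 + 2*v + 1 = (v + 1)*(v + 1)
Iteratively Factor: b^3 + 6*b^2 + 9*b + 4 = (b + 1)*(b^2 + 5*b + 4) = (b + 1)^2*(b + 4)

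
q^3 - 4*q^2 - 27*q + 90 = (q - 6)*(q - 3)*(q + 5)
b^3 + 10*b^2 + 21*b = b*(b + 3)*(b + 7)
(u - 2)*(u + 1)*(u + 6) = u^3 + 5*u^2 - 8*u - 12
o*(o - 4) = o^2 - 4*o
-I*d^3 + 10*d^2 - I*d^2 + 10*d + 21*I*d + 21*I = (d + 3*I)*(d + 7*I)*(-I*d - I)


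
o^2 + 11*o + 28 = (o + 4)*(o + 7)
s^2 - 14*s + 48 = (s - 8)*(s - 6)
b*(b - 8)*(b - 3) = b^3 - 11*b^2 + 24*b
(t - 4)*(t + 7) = t^2 + 3*t - 28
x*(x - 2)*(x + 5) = x^3 + 3*x^2 - 10*x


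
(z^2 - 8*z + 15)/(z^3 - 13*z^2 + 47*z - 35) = (z - 3)/(z^2 - 8*z + 7)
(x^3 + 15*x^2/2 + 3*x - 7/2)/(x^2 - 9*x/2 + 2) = (x^2 + 8*x + 7)/(x - 4)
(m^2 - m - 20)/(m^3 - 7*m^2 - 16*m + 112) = (m - 5)/(m^2 - 11*m + 28)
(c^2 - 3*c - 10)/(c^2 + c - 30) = (c + 2)/(c + 6)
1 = 1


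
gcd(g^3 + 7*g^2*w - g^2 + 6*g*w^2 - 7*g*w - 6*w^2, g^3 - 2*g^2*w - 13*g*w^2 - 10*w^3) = g + w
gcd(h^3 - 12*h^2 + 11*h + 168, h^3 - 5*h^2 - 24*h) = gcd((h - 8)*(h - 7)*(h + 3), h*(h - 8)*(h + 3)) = h^2 - 5*h - 24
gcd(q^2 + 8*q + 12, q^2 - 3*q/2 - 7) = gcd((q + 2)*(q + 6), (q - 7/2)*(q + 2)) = q + 2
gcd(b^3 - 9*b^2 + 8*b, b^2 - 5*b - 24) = b - 8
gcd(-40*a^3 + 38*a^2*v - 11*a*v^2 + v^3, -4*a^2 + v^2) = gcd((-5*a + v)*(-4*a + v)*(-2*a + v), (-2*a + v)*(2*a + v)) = -2*a + v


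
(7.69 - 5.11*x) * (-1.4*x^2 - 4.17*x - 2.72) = 7.154*x^3 + 10.5427*x^2 - 18.1681*x - 20.9168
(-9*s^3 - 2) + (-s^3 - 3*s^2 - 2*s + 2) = -10*s^3 - 3*s^2 - 2*s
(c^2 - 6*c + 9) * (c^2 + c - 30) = c^4 - 5*c^3 - 27*c^2 + 189*c - 270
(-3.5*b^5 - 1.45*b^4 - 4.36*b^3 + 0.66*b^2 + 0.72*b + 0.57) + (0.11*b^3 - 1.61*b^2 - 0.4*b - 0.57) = -3.5*b^5 - 1.45*b^4 - 4.25*b^3 - 0.95*b^2 + 0.32*b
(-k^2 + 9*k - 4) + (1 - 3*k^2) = -4*k^2 + 9*k - 3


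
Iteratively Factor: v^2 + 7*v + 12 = (v + 4)*(v + 3)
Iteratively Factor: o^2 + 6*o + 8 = (o + 4)*(o + 2)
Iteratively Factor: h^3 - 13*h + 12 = (h - 1)*(h^2 + h - 12) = (h - 3)*(h - 1)*(h + 4)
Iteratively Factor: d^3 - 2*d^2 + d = (d - 1)*(d^2 - d) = d*(d - 1)*(d - 1)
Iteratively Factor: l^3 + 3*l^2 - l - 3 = (l - 1)*(l^2 + 4*l + 3) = (l - 1)*(l + 1)*(l + 3)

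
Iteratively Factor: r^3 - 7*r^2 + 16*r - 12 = (r - 2)*(r^2 - 5*r + 6) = (r - 2)^2*(r - 3)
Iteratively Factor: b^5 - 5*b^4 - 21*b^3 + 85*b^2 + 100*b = (b)*(b^4 - 5*b^3 - 21*b^2 + 85*b + 100) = b*(b - 5)*(b^3 - 21*b - 20) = b*(b - 5)*(b + 1)*(b^2 - b - 20) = b*(b - 5)^2*(b + 1)*(b + 4)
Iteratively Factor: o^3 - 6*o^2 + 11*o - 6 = (o - 3)*(o^2 - 3*o + 2) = (o - 3)*(o - 2)*(o - 1)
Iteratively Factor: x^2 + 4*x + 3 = (x + 1)*(x + 3)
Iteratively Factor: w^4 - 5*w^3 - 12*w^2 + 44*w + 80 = (w - 4)*(w^3 - w^2 - 16*w - 20) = (w - 5)*(w - 4)*(w^2 + 4*w + 4) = (w - 5)*(w - 4)*(w + 2)*(w + 2)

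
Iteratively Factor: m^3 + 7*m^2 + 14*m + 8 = (m + 2)*(m^2 + 5*m + 4) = (m + 1)*(m + 2)*(m + 4)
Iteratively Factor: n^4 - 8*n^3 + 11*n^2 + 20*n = (n + 1)*(n^3 - 9*n^2 + 20*n) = (n - 4)*(n + 1)*(n^2 - 5*n) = (n - 5)*(n - 4)*(n + 1)*(n)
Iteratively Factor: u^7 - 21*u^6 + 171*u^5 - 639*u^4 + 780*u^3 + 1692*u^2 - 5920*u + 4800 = (u - 3)*(u^6 - 18*u^5 + 117*u^4 - 288*u^3 - 84*u^2 + 1440*u - 1600) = (u - 4)*(u - 3)*(u^5 - 14*u^4 + 61*u^3 - 44*u^2 - 260*u + 400) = (u - 4)*(u - 3)*(u + 2)*(u^4 - 16*u^3 + 93*u^2 - 230*u + 200) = (u - 4)*(u - 3)*(u - 2)*(u + 2)*(u^3 - 14*u^2 + 65*u - 100) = (u - 4)^2*(u - 3)*(u - 2)*(u + 2)*(u^2 - 10*u + 25) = (u - 5)*(u - 4)^2*(u - 3)*(u - 2)*(u + 2)*(u - 5)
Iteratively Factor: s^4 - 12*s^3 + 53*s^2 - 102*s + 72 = (s - 2)*(s^3 - 10*s^2 + 33*s - 36) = (s - 4)*(s - 2)*(s^2 - 6*s + 9) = (s - 4)*(s - 3)*(s - 2)*(s - 3)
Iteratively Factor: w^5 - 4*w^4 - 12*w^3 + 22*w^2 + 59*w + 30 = (w + 1)*(w^4 - 5*w^3 - 7*w^2 + 29*w + 30) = (w - 5)*(w + 1)*(w^3 - 7*w - 6) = (w - 5)*(w + 1)^2*(w^2 - w - 6) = (w - 5)*(w + 1)^2*(w + 2)*(w - 3)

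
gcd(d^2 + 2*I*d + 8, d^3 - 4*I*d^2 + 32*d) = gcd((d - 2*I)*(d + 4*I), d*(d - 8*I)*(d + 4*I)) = d + 4*I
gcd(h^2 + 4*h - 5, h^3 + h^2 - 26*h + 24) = h - 1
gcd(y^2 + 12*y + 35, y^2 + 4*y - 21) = y + 7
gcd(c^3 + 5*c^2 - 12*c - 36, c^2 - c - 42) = c + 6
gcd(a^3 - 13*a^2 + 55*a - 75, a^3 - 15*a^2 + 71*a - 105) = a^2 - 8*a + 15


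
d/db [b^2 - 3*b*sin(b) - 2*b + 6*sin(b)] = -3*b*cos(b) + 2*b - 3*sin(b) + 6*cos(b) - 2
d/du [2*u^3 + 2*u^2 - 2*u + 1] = 6*u^2 + 4*u - 2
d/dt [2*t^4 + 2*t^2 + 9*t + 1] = 8*t^3 + 4*t + 9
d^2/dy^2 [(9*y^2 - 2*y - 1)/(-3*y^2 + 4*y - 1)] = 12*(-15*y^3 + 18*y^2 - 9*y + 2)/(27*y^6 - 108*y^5 + 171*y^4 - 136*y^3 + 57*y^2 - 12*y + 1)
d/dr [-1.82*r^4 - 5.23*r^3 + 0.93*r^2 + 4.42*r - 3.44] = -7.28*r^3 - 15.69*r^2 + 1.86*r + 4.42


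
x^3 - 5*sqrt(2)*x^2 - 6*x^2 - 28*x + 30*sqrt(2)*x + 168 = (x - 6)*(x - 7*sqrt(2))*(x + 2*sqrt(2))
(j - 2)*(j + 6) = j^2 + 4*j - 12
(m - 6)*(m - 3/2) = m^2 - 15*m/2 + 9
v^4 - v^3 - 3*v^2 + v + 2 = (v - 2)*(v - 1)*(v + 1)^2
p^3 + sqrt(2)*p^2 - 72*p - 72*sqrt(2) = (p - 6*sqrt(2))*(p + sqrt(2))*(p + 6*sqrt(2))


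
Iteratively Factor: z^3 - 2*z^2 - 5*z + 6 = (z - 1)*(z^2 - z - 6) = (z - 3)*(z - 1)*(z + 2)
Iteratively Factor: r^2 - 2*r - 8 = (r + 2)*(r - 4)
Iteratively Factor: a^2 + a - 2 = (a + 2)*(a - 1)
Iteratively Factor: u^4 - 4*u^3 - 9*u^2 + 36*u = (u - 3)*(u^3 - u^2 - 12*u) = u*(u - 3)*(u^2 - u - 12) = u*(u - 3)*(u + 3)*(u - 4)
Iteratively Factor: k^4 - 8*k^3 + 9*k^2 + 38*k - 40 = (k + 2)*(k^3 - 10*k^2 + 29*k - 20) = (k - 5)*(k + 2)*(k^2 - 5*k + 4) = (k - 5)*(k - 1)*(k + 2)*(k - 4)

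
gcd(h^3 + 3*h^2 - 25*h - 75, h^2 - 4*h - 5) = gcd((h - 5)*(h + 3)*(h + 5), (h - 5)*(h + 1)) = h - 5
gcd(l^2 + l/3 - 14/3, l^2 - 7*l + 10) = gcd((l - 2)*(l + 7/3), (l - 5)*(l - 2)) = l - 2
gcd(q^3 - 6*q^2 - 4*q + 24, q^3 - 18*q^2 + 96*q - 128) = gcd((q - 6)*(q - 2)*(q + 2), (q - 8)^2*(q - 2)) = q - 2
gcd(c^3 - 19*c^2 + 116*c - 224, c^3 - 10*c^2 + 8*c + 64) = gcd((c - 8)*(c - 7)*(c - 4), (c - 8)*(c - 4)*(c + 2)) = c^2 - 12*c + 32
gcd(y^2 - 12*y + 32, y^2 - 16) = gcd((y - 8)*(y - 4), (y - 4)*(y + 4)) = y - 4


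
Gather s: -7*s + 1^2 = 1 - 7*s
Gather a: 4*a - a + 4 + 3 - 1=3*a + 6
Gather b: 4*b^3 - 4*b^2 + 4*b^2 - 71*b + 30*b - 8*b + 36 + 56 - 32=4*b^3 - 49*b + 60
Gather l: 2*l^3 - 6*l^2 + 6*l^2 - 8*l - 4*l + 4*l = 2*l^3 - 8*l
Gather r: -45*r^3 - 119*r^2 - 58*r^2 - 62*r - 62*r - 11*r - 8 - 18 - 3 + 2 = -45*r^3 - 177*r^2 - 135*r - 27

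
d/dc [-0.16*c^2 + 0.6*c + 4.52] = 0.6 - 0.32*c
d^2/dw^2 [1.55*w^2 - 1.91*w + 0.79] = 3.10000000000000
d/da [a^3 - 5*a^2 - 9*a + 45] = 3*a^2 - 10*a - 9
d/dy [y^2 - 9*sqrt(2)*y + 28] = 2*y - 9*sqrt(2)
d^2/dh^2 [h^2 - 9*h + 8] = 2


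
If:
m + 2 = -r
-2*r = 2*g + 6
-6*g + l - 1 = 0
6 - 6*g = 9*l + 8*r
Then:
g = 21/52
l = 89/26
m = 73/52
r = -177/52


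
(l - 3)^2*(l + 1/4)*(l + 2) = l^4 - 15*l^3/4 - 4*l^2 + 69*l/4 + 9/2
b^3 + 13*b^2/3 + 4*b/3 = b*(b + 1/3)*(b + 4)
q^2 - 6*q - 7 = (q - 7)*(q + 1)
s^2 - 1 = (s - 1)*(s + 1)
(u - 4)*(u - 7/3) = u^2 - 19*u/3 + 28/3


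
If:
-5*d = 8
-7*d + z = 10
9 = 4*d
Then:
No Solution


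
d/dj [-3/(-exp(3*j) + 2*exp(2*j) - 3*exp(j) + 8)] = (-9*exp(2*j) + 12*exp(j) - 9)*exp(j)/(exp(3*j) - 2*exp(2*j) + 3*exp(j) - 8)^2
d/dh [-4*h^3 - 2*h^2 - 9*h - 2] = -12*h^2 - 4*h - 9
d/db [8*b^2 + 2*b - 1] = 16*b + 2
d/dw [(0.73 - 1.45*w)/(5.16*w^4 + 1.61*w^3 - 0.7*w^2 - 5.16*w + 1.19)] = (22.446*w^4 - 10.3982*w^3 - 4.5409*w^2 + 1.022*w + 2.0413)/(26.6256*w^8 + 16.6152*w^7 - 4.6319*w^6 - 55.5052*w^5 - 3.8444*w^4 + 11.0558*w^3 + 24.9596*w^2 - 12.2808*w + 1.4161)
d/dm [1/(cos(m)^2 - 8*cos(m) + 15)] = 2*(cos(m) - 4)*sin(m)/(cos(m)^2 - 8*cos(m) + 15)^2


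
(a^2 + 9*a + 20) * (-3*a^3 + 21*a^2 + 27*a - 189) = -3*a^5 - 6*a^4 + 156*a^3 + 474*a^2 - 1161*a - 3780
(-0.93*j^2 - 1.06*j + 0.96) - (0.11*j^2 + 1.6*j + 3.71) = -1.04*j^2 - 2.66*j - 2.75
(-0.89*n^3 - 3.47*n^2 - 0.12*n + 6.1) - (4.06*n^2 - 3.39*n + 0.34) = -0.89*n^3 - 7.53*n^2 + 3.27*n + 5.76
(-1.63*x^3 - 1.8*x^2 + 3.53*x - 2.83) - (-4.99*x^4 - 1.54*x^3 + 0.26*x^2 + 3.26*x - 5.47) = 4.99*x^4 - 0.0899999999999999*x^3 - 2.06*x^2 + 0.27*x + 2.64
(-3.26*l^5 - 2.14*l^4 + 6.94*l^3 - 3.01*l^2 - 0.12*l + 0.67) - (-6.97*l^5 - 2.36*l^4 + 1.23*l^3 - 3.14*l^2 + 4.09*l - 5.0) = 3.71*l^5 + 0.22*l^4 + 5.71*l^3 + 0.13*l^2 - 4.21*l + 5.67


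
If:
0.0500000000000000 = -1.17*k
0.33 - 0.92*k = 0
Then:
No Solution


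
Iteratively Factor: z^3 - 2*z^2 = (z - 2)*(z^2) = z*(z - 2)*(z)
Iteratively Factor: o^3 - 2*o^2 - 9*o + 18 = (o + 3)*(o^2 - 5*o + 6) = (o - 3)*(o + 3)*(o - 2)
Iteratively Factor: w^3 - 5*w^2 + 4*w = (w - 1)*(w^2 - 4*w) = (w - 4)*(w - 1)*(w)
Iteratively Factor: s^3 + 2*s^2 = (s)*(s^2 + 2*s) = s^2*(s + 2)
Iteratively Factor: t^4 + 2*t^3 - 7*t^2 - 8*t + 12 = (t - 2)*(t^3 + 4*t^2 + t - 6) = (t - 2)*(t + 3)*(t^2 + t - 2) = (t - 2)*(t + 2)*(t + 3)*(t - 1)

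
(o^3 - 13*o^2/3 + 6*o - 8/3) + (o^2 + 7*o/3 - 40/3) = o^3 - 10*o^2/3 + 25*o/3 - 16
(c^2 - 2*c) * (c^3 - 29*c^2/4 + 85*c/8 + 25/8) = c^5 - 37*c^4/4 + 201*c^3/8 - 145*c^2/8 - 25*c/4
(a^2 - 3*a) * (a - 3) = a^3 - 6*a^2 + 9*a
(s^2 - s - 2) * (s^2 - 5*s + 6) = s^4 - 6*s^3 + 9*s^2 + 4*s - 12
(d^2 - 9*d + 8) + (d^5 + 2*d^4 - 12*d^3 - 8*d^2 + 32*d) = d^5 + 2*d^4 - 12*d^3 - 7*d^2 + 23*d + 8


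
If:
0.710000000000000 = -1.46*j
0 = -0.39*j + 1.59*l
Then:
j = -0.49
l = -0.12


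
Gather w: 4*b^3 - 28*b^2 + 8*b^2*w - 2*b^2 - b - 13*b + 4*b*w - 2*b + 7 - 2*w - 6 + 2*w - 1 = 4*b^3 - 30*b^2 - 16*b + w*(8*b^2 + 4*b)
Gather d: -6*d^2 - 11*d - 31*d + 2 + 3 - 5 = -6*d^2 - 42*d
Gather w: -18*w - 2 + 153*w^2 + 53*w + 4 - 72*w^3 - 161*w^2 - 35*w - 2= -72*w^3 - 8*w^2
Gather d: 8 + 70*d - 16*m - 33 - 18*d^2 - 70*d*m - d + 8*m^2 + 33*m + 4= -18*d^2 + d*(69 - 70*m) + 8*m^2 + 17*m - 21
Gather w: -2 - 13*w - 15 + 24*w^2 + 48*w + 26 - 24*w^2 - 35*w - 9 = 0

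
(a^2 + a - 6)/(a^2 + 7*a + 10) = (a^2 + a - 6)/(a^2 + 7*a + 10)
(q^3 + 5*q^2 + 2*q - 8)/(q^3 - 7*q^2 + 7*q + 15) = (q^3 + 5*q^2 + 2*q - 8)/(q^3 - 7*q^2 + 7*q + 15)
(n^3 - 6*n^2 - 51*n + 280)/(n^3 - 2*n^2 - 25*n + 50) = (n^2 - n - 56)/(n^2 + 3*n - 10)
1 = 1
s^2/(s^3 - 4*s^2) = 1/(s - 4)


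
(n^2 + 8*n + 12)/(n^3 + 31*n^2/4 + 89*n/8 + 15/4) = 8*(n + 2)/(8*n^2 + 14*n + 5)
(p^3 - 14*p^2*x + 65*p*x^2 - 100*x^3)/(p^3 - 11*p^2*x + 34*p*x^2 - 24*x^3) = (p^2 - 10*p*x + 25*x^2)/(p^2 - 7*p*x + 6*x^2)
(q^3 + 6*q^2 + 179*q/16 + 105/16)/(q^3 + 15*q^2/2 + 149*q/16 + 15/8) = (4*q^2 + 19*q + 21)/(4*q^2 + 25*q + 6)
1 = 1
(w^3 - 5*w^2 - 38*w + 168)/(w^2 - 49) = (w^2 + 2*w - 24)/(w + 7)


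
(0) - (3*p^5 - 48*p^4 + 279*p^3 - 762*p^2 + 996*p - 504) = -3*p^5 + 48*p^4 - 279*p^3 + 762*p^2 - 996*p + 504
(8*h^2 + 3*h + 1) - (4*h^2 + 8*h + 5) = 4*h^2 - 5*h - 4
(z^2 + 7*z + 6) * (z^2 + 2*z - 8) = z^4 + 9*z^3 + 12*z^2 - 44*z - 48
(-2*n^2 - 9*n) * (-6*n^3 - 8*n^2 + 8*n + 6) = 12*n^5 + 70*n^4 + 56*n^3 - 84*n^2 - 54*n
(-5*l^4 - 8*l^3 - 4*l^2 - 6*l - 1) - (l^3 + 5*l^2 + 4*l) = -5*l^4 - 9*l^3 - 9*l^2 - 10*l - 1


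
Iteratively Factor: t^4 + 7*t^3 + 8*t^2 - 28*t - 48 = (t + 4)*(t^3 + 3*t^2 - 4*t - 12) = (t + 2)*(t + 4)*(t^2 + t - 6) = (t - 2)*(t + 2)*(t + 4)*(t + 3)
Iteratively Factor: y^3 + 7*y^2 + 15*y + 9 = (y + 3)*(y^2 + 4*y + 3) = (y + 1)*(y + 3)*(y + 3)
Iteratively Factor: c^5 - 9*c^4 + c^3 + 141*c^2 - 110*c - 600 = (c + 3)*(c^4 - 12*c^3 + 37*c^2 + 30*c - 200) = (c - 4)*(c + 3)*(c^3 - 8*c^2 + 5*c + 50) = (c - 5)*(c - 4)*(c + 3)*(c^2 - 3*c - 10) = (c - 5)*(c - 4)*(c + 2)*(c + 3)*(c - 5)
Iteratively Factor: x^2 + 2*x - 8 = (x - 2)*(x + 4)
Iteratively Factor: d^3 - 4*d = (d + 2)*(d^2 - 2*d) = (d - 2)*(d + 2)*(d)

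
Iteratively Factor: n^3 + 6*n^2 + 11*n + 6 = (n + 1)*(n^2 + 5*n + 6) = (n + 1)*(n + 2)*(n + 3)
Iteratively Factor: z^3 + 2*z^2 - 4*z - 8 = (z + 2)*(z^2 - 4) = (z + 2)^2*(z - 2)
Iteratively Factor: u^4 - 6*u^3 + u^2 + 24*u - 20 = (u - 5)*(u^3 - u^2 - 4*u + 4) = (u - 5)*(u - 2)*(u^2 + u - 2) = (u - 5)*(u - 2)*(u - 1)*(u + 2)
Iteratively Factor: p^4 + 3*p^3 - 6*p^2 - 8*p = (p)*(p^3 + 3*p^2 - 6*p - 8) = p*(p + 4)*(p^2 - p - 2) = p*(p - 2)*(p + 4)*(p + 1)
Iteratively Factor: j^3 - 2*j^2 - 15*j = (j + 3)*(j^2 - 5*j) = j*(j + 3)*(j - 5)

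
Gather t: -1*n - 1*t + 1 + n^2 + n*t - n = n^2 - 2*n + t*(n - 1) + 1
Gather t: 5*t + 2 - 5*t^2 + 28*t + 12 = -5*t^2 + 33*t + 14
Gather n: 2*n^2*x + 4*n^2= n^2*(2*x + 4)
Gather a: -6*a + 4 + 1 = 5 - 6*a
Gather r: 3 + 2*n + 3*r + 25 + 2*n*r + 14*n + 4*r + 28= 16*n + r*(2*n + 7) + 56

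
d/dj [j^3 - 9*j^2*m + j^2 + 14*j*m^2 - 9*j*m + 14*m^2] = 3*j^2 - 18*j*m + 2*j + 14*m^2 - 9*m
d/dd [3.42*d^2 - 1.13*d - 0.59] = 6.84*d - 1.13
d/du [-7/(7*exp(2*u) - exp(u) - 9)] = (98*exp(u) - 7)*exp(u)/(-7*exp(2*u) + exp(u) + 9)^2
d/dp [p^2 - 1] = 2*p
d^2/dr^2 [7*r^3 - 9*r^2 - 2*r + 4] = 42*r - 18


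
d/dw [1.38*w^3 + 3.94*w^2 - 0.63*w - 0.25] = 4.14*w^2 + 7.88*w - 0.63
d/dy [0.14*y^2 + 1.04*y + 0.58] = 0.28*y + 1.04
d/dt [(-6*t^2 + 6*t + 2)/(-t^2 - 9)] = 2*(3*t^2 + 56*t - 27)/(t^4 + 18*t^2 + 81)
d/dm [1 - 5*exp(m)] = -5*exp(m)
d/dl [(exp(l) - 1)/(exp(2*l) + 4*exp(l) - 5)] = -exp(l)/(exp(2*l) + 10*exp(l) + 25)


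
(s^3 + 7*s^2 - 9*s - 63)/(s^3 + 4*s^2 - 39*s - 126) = (s - 3)/(s - 6)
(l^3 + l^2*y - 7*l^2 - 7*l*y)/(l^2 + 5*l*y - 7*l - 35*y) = l*(l + y)/(l + 5*y)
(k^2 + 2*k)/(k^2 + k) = (k + 2)/(k + 1)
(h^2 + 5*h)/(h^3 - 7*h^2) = (h + 5)/(h*(h - 7))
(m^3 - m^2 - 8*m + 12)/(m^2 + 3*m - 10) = (m^2 + m - 6)/(m + 5)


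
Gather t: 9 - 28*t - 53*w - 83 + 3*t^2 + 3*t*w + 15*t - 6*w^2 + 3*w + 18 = 3*t^2 + t*(3*w - 13) - 6*w^2 - 50*w - 56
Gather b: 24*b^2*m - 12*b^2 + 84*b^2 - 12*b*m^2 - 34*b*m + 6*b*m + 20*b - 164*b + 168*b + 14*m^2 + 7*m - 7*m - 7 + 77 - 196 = b^2*(24*m + 72) + b*(-12*m^2 - 28*m + 24) + 14*m^2 - 126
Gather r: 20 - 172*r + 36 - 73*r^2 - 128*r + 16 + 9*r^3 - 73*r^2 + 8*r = 9*r^3 - 146*r^2 - 292*r + 72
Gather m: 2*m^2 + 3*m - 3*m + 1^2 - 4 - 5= 2*m^2 - 8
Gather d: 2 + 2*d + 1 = 2*d + 3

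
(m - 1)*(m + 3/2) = m^2 + m/2 - 3/2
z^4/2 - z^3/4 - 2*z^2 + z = z*(z/2 + 1)*(z - 2)*(z - 1/2)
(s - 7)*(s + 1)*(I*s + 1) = I*s^3 + s^2 - 6*I*s^2 - 6*s - 7*I*s - 7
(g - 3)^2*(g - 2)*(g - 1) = g^4 - 9*g^3 + 29*g^2 - 39*g + 18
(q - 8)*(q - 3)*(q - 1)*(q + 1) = q^4 - 11*q^3 + 23*q^2 + 11*q - 24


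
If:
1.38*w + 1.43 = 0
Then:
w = -1.04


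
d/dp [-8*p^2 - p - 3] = -16*p - 1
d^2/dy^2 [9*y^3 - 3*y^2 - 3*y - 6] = 54*y - 6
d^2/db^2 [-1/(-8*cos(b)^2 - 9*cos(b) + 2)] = (-256*sin(b)^4 + 273*sin(b)^2 + 252*cos(b) - 54*cos(3*b) + 177)/(-8*sin(b)^2 + 9*cos(b) + 6)^3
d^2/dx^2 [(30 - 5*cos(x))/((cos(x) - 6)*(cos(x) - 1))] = 5*(cos(x) + 2)/(cos(x) - 1)^2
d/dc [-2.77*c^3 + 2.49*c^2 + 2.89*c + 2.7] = -8.31*c^2 + 4.98*c + 2.89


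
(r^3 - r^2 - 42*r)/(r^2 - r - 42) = r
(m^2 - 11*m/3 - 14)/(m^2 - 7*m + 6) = (m + 7/3)/(m - 1)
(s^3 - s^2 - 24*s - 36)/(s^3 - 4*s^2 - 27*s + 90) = (s^2 + 5*s + 6)/(s^2 + 2*s - 15)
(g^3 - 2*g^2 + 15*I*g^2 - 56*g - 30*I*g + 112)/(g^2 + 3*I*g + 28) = (g^2 + g*(-2 + 8*I) - 16*I)/(g - 4*I)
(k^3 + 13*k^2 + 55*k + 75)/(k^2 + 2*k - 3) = (k^2 + 10*k + 25)/(k - 1)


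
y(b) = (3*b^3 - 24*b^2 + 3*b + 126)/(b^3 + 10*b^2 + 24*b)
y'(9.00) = 0.11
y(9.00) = 0.23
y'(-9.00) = 10.63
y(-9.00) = 29.87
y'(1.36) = -2.69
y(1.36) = 1.74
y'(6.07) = 0.09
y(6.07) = -0.09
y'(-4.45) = -236.75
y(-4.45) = -202.00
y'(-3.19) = -73.72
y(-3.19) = 31.01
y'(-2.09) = -9.38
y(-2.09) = 0.80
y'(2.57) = -0.54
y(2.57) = 0.18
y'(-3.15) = -66.06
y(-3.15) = 28.22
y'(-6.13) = 6910.21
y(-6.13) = 875.03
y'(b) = (-3*b^2 - 20*b - 24)*(3*b^3 - 24*b^2 + 3*b + 126)/(b^3 + 10*b^2 + 24*b)^2 + (9*b^2 - 48*b + 3)/(b^3 + 10*b^2 + 24*b)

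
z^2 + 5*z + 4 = (z + 1)*(z + 4)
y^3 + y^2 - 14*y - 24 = (y - 4)*(y + 2)*(y + 3)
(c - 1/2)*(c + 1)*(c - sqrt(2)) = c^3 - sqrt(2)*c^2 + c^2/2 - sqrt(2)*c/2 - c/2 + sqrt(2)/2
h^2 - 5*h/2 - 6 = (h - 4)*(h + 3/2)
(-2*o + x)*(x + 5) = -2*o*x - 10*o + x^2 + 5*x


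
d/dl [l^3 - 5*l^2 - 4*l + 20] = 3*l^2 - 10*l - 4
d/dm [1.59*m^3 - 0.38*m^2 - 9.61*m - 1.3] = 4.77*m^2 - 0.76*m - 9.61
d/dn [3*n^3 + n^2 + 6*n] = 9*n^2 + 2*n + 6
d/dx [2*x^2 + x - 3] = 4*x + 1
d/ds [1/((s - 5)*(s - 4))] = (9 - 2*s)/(s^4 - 18*s^3 + 121*s^2 - 360*s + 400)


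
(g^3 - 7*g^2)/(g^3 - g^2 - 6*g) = g*(7 - g)/(-g^2 + g + 6)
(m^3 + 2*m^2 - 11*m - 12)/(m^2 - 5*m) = (m^3 + 2*m^2 - 11*m - 12)/(m*(m - 5))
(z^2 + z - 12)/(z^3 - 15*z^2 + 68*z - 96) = (z + 4)/(z^2 - 12*z + 32)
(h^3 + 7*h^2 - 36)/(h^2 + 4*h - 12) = h + 3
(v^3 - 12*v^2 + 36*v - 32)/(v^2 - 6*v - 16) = (v^2 - 4*v + 4)/(v + 2)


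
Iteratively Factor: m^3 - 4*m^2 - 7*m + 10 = (m - 1)*(m^2 - 3*m - 10) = (m - 5)*(m - 1)*(m + 2)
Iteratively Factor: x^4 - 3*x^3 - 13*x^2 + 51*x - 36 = (x - 1)*(x^3 - 2*x^2 - 15*x + 36) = (x - 3)*(x - 1)*(x^2 + x - 12) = (x - 3)^2*(x - 1)*(x + 4)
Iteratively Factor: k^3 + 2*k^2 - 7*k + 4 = (k - 1)*(k^2 + 3*k - 4) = (k - 1)^2*(k + 4)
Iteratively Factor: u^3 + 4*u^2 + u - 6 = (u - 1)*(u^2 + 5*u + 6) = (u - 1)*(u + 3)*(u + 2)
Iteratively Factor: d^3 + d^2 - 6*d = (d)*(d^2 + d - 6) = d*(d + 3)*(d - 2)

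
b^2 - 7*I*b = b*(b - 7*I)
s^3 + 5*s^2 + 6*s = s*(s + 2)*(s + 3)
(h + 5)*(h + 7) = h^2 + 12*h + 35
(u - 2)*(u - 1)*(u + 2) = u^3 - u^2 - 4*u + 4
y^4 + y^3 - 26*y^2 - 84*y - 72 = (y - 6)*(y + 2)^2*(y + 3)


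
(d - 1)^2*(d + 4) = d^3 + 2*d^2 - 7*d + 4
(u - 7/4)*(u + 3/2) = u^2 - u/4 - 21/8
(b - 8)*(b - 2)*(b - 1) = b^3 - 11*b^2 + 26*b - 16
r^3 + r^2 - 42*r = r*(r - 6)*(r + 7)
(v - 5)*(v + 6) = v^2 + v - 30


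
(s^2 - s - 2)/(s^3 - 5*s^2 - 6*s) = (s - 2)/(s*(s - 6))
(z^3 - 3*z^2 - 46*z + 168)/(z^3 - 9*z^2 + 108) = (z^2 + 3*z - 28)/(z^2 - 3*z - 18)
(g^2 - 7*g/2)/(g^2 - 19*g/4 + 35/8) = 4*g/(4*g - 5)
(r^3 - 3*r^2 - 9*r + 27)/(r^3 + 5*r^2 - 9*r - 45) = (r - 3)/(r + 5)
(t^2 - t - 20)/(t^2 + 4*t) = (t - 5)/t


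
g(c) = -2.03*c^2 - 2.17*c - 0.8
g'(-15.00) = 58.73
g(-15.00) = -425.00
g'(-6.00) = 22.19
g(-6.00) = -60.86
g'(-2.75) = 9.00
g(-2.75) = -10.18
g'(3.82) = -17.68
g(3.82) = -38.71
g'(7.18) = -31.32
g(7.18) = -121.03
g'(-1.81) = 5.18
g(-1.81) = -3.52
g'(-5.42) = 19.84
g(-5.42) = -48.67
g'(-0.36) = -0.71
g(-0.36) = -0.28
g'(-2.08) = 6.27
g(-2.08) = -5.07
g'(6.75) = -29.58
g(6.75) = -107.94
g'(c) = -4.06*c - 2.17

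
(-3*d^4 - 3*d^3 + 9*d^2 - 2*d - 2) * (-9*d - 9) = 27*d^5 + 54*d^4 - 54*d^3 - 63*d^2 + 36*d + 18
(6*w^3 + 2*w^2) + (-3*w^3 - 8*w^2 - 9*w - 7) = 3*w^3 - 6*w^2 - 9*w - 7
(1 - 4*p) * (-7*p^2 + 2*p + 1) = 28*p^3 - 15*p^2 - 2*p + 1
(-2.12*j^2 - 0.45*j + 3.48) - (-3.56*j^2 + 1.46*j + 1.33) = 1.44*j^2 - 1.91*j + 2.15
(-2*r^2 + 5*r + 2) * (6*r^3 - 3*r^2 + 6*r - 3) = -12*r^5 + 36*r^4 - 15*r^3 + 30*r^2 - 3*r - 6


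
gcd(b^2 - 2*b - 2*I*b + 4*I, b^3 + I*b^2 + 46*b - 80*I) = b - 2*I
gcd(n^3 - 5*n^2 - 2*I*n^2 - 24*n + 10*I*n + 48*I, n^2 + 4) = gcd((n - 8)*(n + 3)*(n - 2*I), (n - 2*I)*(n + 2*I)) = n - 2*I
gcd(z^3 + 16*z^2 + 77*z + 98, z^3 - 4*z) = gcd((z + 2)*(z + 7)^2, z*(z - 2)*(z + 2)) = z + 2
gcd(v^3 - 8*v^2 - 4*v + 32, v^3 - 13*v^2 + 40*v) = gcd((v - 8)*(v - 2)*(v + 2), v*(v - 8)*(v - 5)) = v - 8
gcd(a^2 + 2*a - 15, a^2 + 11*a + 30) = a + 5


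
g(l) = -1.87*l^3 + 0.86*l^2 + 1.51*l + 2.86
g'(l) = -5.61*l^2 + 1.72*l + 1.51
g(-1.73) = 12.50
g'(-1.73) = -18.26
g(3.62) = -69.11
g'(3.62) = -65.78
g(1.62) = -0.39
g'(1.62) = -10.43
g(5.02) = -204.45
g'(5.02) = -131.23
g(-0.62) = 2.70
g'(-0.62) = -1.71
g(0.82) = 3.65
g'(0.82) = -0.85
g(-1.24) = 5.88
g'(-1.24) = -9.25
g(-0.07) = 2.76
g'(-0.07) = 1.36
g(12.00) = -3086.54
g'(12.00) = -785.69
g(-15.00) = 6484.96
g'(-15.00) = -1286.54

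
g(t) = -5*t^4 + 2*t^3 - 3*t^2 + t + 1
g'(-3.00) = 613.00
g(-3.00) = -488.00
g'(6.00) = -4139.00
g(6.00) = -6149.00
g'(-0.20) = 2.60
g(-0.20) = 0.66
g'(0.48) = -2.71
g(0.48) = 0.74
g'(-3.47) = 929.70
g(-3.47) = -847.07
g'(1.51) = -63.24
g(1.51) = -23.44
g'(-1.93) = 178.71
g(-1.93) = -95.86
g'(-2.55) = 386.94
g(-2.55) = -265.63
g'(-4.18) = 1591.61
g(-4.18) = -1728.09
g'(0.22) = -0.24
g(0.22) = 1.08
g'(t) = -20*t^3 + 6*t^2 - 6*t + 1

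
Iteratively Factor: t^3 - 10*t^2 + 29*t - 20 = (t - 4)*(t^2 - 6*t + 5) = (t - 5)*(t - 4)*(t - 1)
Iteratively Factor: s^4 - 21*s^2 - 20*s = (s + 4)*(s^3 - 4*s^2 - 5*s) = s*(s + 4)*(s^2 - 4*s - 5) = s*(s + 1)*(s + 4)*(s - 5)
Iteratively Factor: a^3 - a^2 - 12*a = (a)*(a^2 - a - 12) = a*(a + 3)*(a - 4)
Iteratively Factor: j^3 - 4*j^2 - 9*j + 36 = (j - 3)*(j^2 - j - 12) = (j - 4)*(j - 3)*(j + 3)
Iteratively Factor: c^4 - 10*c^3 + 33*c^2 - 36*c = (c - 3)*(c^3 - 7*c^2 + 12*c) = (c - 3)^2*(c^2 - 4*c) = c*(c - 3)^2*(c - 4)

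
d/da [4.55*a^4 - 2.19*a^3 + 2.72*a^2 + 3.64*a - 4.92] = 18.2*a^3 - 6.57*a^2 + 5.44*a + 3.64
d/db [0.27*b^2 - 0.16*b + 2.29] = 0.54*b - 0.16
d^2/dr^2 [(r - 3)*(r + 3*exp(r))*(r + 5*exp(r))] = 8*r^2*exp(r) + 60*r*exp(2*r) + 8*r*exp(r) + 6*r - 120*exp(2*r) - 32*exp(r) - 6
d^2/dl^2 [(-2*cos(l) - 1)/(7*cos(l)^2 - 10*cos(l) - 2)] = 4*(-441*(1 - cos(2*l))^2*cos(l) - 168*(1 - cos(2*l))^2 - 25*cos(l) - 494*cos(2*l) - 273*cos(3*l) + 98*cos(5*l) + 474)/(20*cos(l) - 7*cos(2*l) - 3)^3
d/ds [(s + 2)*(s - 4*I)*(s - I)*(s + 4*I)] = 4*s^3 + 3*s^2*(2 - I) + 4*s*(8 - I) + 32 - 16*I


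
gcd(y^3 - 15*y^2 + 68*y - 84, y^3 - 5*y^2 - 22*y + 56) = y^2 - 9*y + 14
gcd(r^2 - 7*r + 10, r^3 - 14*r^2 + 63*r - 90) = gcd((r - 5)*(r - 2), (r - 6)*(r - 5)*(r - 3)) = r - 5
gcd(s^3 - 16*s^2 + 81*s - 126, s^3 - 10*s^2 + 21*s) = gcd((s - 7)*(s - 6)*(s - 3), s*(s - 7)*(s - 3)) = s^2 - 10*s + 21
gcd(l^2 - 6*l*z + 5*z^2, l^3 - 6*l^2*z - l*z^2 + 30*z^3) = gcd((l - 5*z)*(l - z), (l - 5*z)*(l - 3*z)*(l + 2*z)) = -l + 5*z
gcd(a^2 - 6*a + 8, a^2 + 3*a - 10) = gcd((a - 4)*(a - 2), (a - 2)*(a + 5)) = a - 2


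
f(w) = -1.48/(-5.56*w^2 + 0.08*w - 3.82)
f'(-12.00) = 0.00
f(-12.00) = 0.00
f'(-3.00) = 0.02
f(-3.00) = 0.03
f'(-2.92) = 0.02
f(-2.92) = 0.03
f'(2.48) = -0.03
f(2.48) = 0.04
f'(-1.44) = 0.10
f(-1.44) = 0.10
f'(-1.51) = 0.09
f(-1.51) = 0.09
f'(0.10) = -0.10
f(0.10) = 0.38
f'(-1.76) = 0.06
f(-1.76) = 0.07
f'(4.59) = -0.01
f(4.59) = 0.01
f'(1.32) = -0.12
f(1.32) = 0.11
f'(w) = -1.48*(11.12*w - 0.08)/(-5.56*w^2 + 0.08*w - 3.82)^2 = (0.1184 - 16.4576*w)/(5.56*w^2 - 0.08*w + 3.82)^2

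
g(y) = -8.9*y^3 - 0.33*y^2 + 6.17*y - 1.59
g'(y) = -26.7*y^2 - 0.66*y + 6.17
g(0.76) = -1.00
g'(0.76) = -9.75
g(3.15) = -263.61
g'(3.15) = -260.84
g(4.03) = -564.60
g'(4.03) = -430.12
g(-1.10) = 3.07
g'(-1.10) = -25.41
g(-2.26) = 85.51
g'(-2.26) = -128.71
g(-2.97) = 210.34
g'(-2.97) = -227.39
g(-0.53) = -3.63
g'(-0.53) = -0.98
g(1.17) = -9.08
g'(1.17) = -31.15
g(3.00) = -226.35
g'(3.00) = -236.11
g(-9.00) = 6404.25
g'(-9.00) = -2150.59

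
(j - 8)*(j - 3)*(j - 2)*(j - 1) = j^4 - 14*j^3 + 59*j^2 - 94*j + 48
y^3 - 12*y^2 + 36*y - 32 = (y - 8)*(y - 2)^2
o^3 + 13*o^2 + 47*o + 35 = (o + 1)*(o + 5)*(o + 7)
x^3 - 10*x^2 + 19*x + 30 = (x - 6)*(x - 5)*(x + 1)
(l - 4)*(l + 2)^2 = l^3 - 12*l - 16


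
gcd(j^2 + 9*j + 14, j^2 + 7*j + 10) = j + 2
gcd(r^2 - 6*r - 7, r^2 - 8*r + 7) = r - 7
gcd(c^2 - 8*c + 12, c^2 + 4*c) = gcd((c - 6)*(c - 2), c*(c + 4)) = 1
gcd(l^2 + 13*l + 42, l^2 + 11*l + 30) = l + 6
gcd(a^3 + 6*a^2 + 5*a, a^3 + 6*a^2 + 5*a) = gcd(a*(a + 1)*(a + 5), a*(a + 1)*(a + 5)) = a^3 + 6*a^2 + 5*a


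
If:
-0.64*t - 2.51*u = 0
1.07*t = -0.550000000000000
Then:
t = -0.51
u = 0.13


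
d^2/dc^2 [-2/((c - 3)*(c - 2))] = 4*(-(c - 3)^2 - (c - 3)*(c - 2) - (c - 2)^2)/((c - 3)^3*(c - 2)^3)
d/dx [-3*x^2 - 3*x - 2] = -6*x - 3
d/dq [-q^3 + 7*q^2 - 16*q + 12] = -3*q^2 + 14*q - 16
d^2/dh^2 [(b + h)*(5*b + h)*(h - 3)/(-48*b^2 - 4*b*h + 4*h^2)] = 3*b*(-268*b^4 - 204*b^3*h + 137*b^3 - 84*b^2*h^2 + 201*b^2*h - 8*b*h^3 + 51*b*h^2 + 7*h^3)/(2*(1728*b^6 + 432*b^5*h - 396*b^4*h^2 - 71*b^3*h^3 + 33*b^2*h^4 + 3*b*h^5 - h^6))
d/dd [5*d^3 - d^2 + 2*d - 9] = 15*d^2 - 2*d + 2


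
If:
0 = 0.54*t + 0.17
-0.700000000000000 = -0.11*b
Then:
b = 6.36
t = -0.31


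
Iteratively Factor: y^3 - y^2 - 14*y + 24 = (y - 3)*(y^2 + 2*y - 8) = (y - 3)*(y + 4)*(y - 2)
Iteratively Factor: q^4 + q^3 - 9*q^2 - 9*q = (q + 3)*(q^3 - 2*q^2 - 3*q) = (q + 1)*(q + 3)*(q^2 - 3*q) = q*(q + 1)*(q + 3)*(q - 3)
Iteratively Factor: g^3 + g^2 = (g)*(g^2 + g) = g^2*(g + 1)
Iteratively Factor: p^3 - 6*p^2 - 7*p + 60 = (p - 4)*(p^2 - 2*p - 15) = (p - 4)*(p + 3)*(p - 5)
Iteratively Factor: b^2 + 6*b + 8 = (b + 4)*(b + 2)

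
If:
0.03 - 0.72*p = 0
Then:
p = 0.04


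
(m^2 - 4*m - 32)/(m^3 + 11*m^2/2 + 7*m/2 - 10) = 2*(m - 8)/(2*m^2 + 3*m - 5)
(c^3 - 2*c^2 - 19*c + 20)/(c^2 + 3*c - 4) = c - 5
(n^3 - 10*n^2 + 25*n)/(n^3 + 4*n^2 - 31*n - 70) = n*(n - 5)/(n^2 + 9*n + 14)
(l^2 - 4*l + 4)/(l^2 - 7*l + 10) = (l - 2)/(l - 5)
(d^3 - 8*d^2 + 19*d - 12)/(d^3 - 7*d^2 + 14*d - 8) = (d - 3)/(d - 2)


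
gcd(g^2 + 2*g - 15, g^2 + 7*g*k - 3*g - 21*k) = g - 3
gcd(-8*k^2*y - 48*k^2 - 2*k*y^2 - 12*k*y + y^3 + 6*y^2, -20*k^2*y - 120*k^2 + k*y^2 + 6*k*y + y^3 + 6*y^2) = -4*k*y - 24*k + y^2 + 6*y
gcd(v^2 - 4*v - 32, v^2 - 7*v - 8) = v - 8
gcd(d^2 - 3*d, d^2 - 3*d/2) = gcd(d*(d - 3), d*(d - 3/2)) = d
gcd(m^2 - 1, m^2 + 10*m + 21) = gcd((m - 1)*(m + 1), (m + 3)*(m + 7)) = 1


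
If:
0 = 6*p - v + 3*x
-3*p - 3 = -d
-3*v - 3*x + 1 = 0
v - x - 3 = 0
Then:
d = 35/6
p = 17/18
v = 5/3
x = -4/3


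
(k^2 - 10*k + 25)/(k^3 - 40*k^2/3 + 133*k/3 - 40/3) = 3*(k - 5)/(3*k^2 - 25*k + 8)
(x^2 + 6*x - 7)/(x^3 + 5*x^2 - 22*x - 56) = (x - 1)/(x^2 - 2*x - 8)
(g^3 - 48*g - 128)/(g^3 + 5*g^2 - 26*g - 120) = (g^2 - 4*g - 32)/(g^2 + g - 30)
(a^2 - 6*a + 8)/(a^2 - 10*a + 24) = (a - 2)/(a - 6)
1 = 1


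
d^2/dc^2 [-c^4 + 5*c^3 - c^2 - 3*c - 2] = -12*c^2 + 30*c - 2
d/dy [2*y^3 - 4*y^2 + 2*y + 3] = 6*y^2 - 8*y + 2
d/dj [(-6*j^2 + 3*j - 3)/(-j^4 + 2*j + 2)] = 3*((1 - 4*j)*(-j^4 + 2*j + 2) - 2*(2*j^3 - 1)*(2*j^2 - j + 1))/(-j^4 + 2*j + 2)^2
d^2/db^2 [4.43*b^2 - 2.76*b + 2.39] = 8.86000000000000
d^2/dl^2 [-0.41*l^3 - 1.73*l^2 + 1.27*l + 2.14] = -2.46*l - 3.46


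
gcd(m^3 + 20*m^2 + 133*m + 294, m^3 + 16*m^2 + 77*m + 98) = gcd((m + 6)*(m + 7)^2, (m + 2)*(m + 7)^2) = m^2 + 14*m + 49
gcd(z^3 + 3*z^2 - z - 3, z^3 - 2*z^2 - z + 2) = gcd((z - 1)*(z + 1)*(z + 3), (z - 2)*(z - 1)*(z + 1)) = z^2 - 1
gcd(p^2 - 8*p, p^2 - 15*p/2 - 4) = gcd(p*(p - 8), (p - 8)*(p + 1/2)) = p - 8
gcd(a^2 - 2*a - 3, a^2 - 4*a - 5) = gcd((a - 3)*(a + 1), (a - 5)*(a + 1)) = a + 1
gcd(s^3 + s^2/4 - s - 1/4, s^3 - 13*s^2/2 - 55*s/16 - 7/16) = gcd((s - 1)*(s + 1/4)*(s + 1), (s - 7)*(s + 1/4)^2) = s + 1/4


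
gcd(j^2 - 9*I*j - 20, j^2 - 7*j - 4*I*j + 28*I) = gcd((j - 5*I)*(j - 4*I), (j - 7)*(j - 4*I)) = j - 4*I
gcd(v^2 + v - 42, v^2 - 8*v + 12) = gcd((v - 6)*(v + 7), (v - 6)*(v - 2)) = v - 6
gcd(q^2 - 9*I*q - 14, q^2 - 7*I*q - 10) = q - 2*I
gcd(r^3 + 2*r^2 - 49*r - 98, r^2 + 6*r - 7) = r + 7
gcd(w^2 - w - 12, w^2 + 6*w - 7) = 1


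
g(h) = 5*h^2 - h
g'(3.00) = 29.00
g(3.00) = 42.00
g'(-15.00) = -151.00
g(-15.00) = 1140.00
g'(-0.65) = -7.50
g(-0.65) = 2.76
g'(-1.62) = -17.20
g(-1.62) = 14.74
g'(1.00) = 9.00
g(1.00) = 4.00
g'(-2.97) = -30.70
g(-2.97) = 47.07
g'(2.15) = 20.50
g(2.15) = 20.96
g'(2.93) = 28.30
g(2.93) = 39.99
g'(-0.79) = -8.90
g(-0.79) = 3.91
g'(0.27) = 1.70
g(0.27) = 0.09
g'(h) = 10*h - 1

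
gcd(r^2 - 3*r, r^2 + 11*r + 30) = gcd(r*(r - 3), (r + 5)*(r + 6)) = 1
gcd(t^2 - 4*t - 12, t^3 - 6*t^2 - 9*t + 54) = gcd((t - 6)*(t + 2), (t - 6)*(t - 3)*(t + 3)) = t - 6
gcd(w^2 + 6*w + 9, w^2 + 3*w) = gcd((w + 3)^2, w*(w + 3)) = w + 3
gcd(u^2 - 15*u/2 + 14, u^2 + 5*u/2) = 1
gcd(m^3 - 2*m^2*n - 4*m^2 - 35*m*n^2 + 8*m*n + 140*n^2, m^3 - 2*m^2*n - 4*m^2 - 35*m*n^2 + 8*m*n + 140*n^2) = m^3 - 2*m^2*n - 4*m^2 - 35*m*n^2 + 8*m*n + 140*n^2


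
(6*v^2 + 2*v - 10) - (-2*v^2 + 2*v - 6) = 8*v^2 - 4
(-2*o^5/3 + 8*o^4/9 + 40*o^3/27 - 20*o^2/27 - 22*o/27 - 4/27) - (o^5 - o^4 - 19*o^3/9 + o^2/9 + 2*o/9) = -5*o^5/3 + 17*o^4/9 + 97*o^3/27 - 23*o^2/27 - 28*o/27 - 4/27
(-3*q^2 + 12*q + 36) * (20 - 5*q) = 15*q^3 - 120*q^2 + 60*q + 720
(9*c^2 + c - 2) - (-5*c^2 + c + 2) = 14*c^2 - 4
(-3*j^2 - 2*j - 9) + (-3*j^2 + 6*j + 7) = -6*j^2 + 4*j - 2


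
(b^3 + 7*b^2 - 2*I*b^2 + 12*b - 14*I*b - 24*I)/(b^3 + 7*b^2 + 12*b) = (b - 2*I)/b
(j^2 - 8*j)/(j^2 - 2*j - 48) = j/(j + 6)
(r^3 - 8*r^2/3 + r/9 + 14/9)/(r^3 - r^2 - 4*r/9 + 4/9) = (3*r - 7)/(3*r - 2)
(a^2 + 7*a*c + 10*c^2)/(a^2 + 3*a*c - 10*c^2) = (a + 2*c)/(a - 2*c)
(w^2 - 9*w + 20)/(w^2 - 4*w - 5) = (w - 4)/(w + 1)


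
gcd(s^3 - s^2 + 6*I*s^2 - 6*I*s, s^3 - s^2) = s^2 - s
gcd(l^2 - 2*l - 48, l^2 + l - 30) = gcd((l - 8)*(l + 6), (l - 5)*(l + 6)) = l + 6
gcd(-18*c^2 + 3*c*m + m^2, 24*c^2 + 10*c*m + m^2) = 6*c + m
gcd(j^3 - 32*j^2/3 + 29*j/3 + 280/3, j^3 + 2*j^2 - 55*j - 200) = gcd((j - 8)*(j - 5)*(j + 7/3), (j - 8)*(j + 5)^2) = j - 8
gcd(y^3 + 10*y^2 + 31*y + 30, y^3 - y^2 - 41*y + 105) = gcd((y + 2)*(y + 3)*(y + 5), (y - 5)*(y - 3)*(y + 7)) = 1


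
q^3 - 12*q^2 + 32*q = q*(q - 8)*(q - 4)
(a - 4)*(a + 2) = a^2 - 2*a - 8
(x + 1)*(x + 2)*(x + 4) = x^3 + 7*x^2 + 14*x + 8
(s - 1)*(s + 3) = s^2 + 2*s - 3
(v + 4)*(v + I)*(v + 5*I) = v^3 + 4*v^2 + 6*I*v^2 - 5*v + 24*I*v - 20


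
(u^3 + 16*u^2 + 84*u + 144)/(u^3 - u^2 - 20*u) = (u^2 + 12*u + 36)/(u*(u - 5))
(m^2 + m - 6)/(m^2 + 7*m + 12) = (m - 2)/(m + 4)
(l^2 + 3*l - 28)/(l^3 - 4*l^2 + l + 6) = (l^2 + 3*l - 28)/(l^3 - 4*l^2 + l + 6)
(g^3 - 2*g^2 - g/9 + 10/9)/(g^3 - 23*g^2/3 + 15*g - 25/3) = (g + 2/3)/(g - 5)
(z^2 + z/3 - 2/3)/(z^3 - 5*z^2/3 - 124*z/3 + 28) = (z + 1)/(z^2 - z - 42)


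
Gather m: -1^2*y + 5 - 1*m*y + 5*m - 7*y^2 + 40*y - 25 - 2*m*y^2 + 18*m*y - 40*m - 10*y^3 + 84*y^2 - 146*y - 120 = m*(-2*y^2 + 17*y - 35) - 10*y^3 + 77*y^2 - 107*y - 140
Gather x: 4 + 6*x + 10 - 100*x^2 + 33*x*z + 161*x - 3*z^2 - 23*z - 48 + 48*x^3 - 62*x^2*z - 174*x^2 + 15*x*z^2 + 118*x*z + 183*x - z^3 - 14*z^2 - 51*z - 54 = 48*x^3 + x^2*(-62*z - 274) + x*(15*z^2 + 151*z + 350) - z^3 - 17*z^2 - 74*z - 88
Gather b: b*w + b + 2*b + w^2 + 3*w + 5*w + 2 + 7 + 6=b*(w + 3) + w^2 + 8*w + 15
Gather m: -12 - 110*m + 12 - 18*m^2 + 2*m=-18*m^2 - 108*m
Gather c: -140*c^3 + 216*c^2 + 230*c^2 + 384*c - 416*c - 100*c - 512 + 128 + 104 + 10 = -140*c^3 + 446*c^2 - 132*c - 270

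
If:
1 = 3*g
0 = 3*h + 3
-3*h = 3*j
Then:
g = 1/3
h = -1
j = 1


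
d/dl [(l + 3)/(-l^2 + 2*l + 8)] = (-l^2 + 2*l + 2*(l - 1)*(l + 3) + 8)/(-l^2 + 2*l + 8)^2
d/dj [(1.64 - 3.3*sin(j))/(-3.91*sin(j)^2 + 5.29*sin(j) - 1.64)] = (-12.903*sin(j)^2 + 12.8248*sin(j) - 3.2636)*cos(j)/(15.2881*sin(j)^4 - 41.3678*sin(j)^3 + 40.8089*sin(j)^2 - 17.3512*sin(j) + 2.6896)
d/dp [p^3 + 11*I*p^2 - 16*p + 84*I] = 3*p^2 + 22*I*p - 16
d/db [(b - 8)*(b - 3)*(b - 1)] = 3*b^2 - 24*b + 35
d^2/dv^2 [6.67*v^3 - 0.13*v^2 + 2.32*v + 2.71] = 40.02*v - 0.26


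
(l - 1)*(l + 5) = l^2 + 4*l - 5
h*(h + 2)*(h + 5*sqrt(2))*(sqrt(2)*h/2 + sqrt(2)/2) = sqrt(2)*h^4/2 + 3*sqrt(2)*h^3/2 + 5*h^3 + sqrt(2)*h^2 + 15*h^2 + 10*h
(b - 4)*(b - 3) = b^2 - 7*b + 12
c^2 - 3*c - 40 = (c - 8)*(c + 5)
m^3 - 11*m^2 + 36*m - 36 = (m - 6)*(m - 3)*(m - 2)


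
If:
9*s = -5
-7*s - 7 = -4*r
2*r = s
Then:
No Solution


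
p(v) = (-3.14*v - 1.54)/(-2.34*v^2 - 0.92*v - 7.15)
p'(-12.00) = -0.01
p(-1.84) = -0.32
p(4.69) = 0.26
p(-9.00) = -0.14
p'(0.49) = 0.24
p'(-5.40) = -0.03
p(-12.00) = -0.11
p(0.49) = 0.38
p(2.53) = 0.39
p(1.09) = 0.45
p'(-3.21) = -0.04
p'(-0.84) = 0.34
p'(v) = (-3.14*v - 1.54)*(4.68*v + 0.92)/(-2.34*v^2 - 0.92*v - 7.15)^2 - 3.14/(-2.34*v^2 - 0.92*v - 7.15)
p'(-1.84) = 0.05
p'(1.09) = 0.04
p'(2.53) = -0.07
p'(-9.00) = -0.01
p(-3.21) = -0.30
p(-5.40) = -0.22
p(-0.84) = -0.14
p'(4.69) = -0.04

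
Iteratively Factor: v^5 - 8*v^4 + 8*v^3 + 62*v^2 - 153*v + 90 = (v - 5)*(v^4 - 3*v^3 - 7*v^2 + 27*v - 18) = (v - 5)*(v - 2)*(v^3 - v^2 - 9*v + 9) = (v - 5)*(v - 3)*(v - 2)*(v^2 + 2*v - 3) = (v - 5)*(v - 3)*(v - 2)*(v - 1)*(v + 3)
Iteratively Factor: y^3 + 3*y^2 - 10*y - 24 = (y - 3)*(y^2 + 6*y + 8) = (y - 3)*(y + 4)*(y + 2)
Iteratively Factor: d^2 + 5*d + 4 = (d + 1)*(d + 4)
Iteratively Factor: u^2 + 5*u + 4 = (u + 1)*(u + 4)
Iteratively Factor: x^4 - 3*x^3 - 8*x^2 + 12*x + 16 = (x + 1)*(x^3 - 4*x^2 - 4*x + 16) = (x - 4)*(x + 1)*(x^2 - 4) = (x - 4)*(x + 1)*(x + 2)*(x - 2)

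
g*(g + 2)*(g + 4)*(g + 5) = g^4 + 11*g^3 + 38*g^2 + 40*g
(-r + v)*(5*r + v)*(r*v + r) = -5*r^3*v - 5*r^3 + 4*r^2*v^2 + 4*r^2*v + r*v^3 + r*v^2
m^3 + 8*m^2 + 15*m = m*(m + 3)*(m + 5)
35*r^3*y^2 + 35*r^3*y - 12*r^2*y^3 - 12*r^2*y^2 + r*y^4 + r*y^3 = y*(-7*r + y)*(-5*r + y)*(r*y + r)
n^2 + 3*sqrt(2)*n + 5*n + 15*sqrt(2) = (n + 5)*(n + 3*sqrt(2))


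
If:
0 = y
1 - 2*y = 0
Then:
No Solution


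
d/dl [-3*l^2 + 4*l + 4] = 4 - 6*l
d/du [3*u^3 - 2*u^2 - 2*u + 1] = 9*u^2 - 4*u - 2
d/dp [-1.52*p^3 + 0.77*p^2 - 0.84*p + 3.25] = -4.56*p^2 + 1.54*p - 0.84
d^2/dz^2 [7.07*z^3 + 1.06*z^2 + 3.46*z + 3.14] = 42.42*z + 2.12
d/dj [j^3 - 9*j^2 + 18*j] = 3*j^2 - 18*j + 18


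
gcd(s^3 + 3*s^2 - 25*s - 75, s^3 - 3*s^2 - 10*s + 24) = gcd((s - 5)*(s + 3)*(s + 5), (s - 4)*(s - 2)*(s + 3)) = s + 3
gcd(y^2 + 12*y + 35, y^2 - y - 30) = y + 5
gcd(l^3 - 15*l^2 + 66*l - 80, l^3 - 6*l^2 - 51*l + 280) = l^2 - 13*l + 40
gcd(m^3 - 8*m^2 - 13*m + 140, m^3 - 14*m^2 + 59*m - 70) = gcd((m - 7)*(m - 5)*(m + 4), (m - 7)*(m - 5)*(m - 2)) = m^2 - 12*m + 35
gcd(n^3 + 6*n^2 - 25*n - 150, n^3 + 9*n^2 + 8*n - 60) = n^2 + 11*n + 30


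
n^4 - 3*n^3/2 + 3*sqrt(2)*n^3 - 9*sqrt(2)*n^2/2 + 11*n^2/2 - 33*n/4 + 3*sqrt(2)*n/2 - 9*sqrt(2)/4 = (n - 3/2)*(n + sqrt(2)/2)*(n + sqrt(2))*(n + 3*sqrt(2)/2)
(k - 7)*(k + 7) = k^2 - 49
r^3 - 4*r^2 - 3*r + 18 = (r - 3)^2*(r + 2)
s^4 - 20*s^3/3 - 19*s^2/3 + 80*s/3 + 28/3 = (s - 7)*(s - 2)*(s + 1/3)*(s + 2)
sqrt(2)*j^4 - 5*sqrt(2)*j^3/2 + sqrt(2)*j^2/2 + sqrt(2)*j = j*(j - 2)*(j - 1)*(sqrt(2)*j + sqrt(2)/2)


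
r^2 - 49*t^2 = (r - 7*t)*(r + 7*t)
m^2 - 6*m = m*(m - 6)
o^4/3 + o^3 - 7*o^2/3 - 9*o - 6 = (o/3 + 1)*(o - 3)*(o + 1)*(o + 2)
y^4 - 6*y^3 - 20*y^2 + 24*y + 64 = (y - 8)*(y - 2)*(y + 2)^2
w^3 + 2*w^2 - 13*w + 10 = (w - 2)*(w - 1)*(w + 5)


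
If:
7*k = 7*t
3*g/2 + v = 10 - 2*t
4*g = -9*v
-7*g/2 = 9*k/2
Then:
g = -20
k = 140/9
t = 140/9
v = 80/9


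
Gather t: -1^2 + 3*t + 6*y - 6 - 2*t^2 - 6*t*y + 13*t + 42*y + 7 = -2*t^2 + t*(16 - 6*y) + 48*y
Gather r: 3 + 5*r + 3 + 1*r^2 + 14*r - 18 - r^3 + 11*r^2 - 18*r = -r^3 + 12*r^2 + r - 12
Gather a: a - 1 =a - 1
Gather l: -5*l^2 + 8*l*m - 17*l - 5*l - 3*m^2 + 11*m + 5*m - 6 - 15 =-5*l^2 + l*(8*m - 22) - 3*m^2 + 16*m - 21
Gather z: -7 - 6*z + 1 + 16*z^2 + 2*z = 16*z^2 - 4*z - 6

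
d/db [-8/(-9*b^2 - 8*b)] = 16*(-9*b - 4)/(b^2*(9*b + 8)^2)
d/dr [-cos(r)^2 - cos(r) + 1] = sin(r) + sin(2*r)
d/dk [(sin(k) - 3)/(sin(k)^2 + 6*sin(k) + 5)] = (6*sin(k) + cos(k)^2 + 22)*cos(k)/(sin(k)^2 + 6*sin(k) + 5)^2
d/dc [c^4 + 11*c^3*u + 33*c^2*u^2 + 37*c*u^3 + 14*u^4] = 4*c^3 + 33*c^2*u + 66*c*u^2 + 37*u^3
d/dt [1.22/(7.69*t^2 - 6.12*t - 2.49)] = (7.4664 - 18.7636*t)/(-7.69*t^2 + 6.12*t + 2.49)^2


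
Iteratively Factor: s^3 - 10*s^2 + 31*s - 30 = (s - 5)*(s^2 - 5*s + 6) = (s - 5)*(s - 3)*(s - 2)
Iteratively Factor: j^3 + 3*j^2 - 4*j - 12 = (j + 3)*(j^2 - 4) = (j + 2)*(j + 3)*(j - 2)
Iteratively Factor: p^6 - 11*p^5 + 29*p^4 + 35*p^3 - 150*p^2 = (p)*(p^5 - 11*p^4 + 29*p^3 + 35*p^2 - 150*p) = p*(p - 3)*(p^4 - 8*p^3 + 5*p^2 + 50*p) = p^2*(p - 3)*(p^3 - 8*p^2 + 5*p + 50) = p^2*(p - 5)*(p - 3)*(p^2 - 3*p - 10) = p^2*(p - 5)^2*(p - 3)*(p + 2)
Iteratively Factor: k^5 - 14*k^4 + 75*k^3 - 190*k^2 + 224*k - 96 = (k - 2)*(k^4 - 12*k^3 + 51*k^2 - 88*k + 48) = (k - 4)*(k - 2)*(k^3 - 8*k^2 + 19*k - 12) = (k - 4)*(k - 3)*(k - 2)*(k^2 - 5*k + 4) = (k - 4)^2*(k - 3)*(k - 2)*(k - 1)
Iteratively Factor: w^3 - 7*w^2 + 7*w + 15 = (w - 5)*(w^2 - 2*w - 3) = (w - 5)*(w - 3)*(w + 1)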